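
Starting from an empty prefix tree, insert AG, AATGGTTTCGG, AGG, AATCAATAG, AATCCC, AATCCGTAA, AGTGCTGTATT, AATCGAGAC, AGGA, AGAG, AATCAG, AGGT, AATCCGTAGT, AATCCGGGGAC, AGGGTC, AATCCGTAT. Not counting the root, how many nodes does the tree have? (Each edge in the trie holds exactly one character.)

55

Count nodes per top-level branch (shared prefixes stored once):
  'A'-branch (AATCAATAG, AATCAG, AATCCC, AATCCGGGGAC, AATCCGTAA, AATCCGTAGT, AATCCGTAT, AATCGAGAC, AATGGTTTCGG, AG, AGAG, AGG, AGGA, AGGGTC, AGGT, AGTGCTGTATT): 55 nodes
Sum: 55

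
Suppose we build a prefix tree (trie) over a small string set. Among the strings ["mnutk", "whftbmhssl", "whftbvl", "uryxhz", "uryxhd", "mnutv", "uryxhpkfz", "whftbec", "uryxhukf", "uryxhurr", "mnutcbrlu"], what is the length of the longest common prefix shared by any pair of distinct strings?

Equivalently: take the maximum, over all pairs, of their longest common prefix length.
"uryxhukf" and "uryxhurr" agree on "uryxhu" (6 characters) before diverging; nothing deeper is shared.
Longest shared-prefix length: 6

6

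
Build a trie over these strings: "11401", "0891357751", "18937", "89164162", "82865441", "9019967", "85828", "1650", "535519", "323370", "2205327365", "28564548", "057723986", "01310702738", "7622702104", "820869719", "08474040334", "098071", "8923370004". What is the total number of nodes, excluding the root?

134

Insert word by word; a character creates a node only if that edge doesn't already exist:
  "11401" → 5 new (1, 1, 4, 0, 1)
  "0891357751" → 10 new (0, 8, 9, 1, 3, 5, 7, 7, 5, 1)
  "18937" → prefix "1" already present; 4 new (8, 9, 3, 7)
  "89164162" → 8 new (8, 9, 1, 6, 4, 1, 6, 2)
  "82865441" → prefix "8" already present; 7 new (2, 8, 6, 5, 4, 4, 1)
  "9019967" → 7 new (9, 0, 1, 9, 9, 6, 7)
  "85828" → prefix "8" already present; 4 new (5, 8, 2, 8)
  "1650" → prefix "1" already present; 3 new (6, 5, 0)
  "535519" → 6 new (5, 3, 5, 5, 1, 9)
  "323370" → 6 new (3, 2, 3, 3, 7, 0)
  "2205327365" → 10 new (2, 2, 0, 5, 3, 2, 7, 3, 6, 5)
  "28564548" → prefix "2" already present; 7 new (8, 5, 6, 4, 5, 4, 8)
  "057723986" → prefix "0" already present; 8 new (5, 7, 7, 2, 3, 9, 8, 6)
  "01310702738" → prefix "0" already present; 10 new (1, 3, 1, 0, 7, 0, 2, 7, 3, 8)
  "7622702104" → 10 new (7, 6, 2, 2, 7, 0, 2, 1, 0, 4)
  "820869719" → prefix "82" already present; 7 new (0, 8, 6, 9, 7, 1, 9)
  "08474040334" → prefix "08" already present; 9 new (4, 7, 4, 0, 4, 0, 3, 3, 4)
  "098071" → prefix "0" already present; 5 new (9, 8, 0, 7, 1)
  "8923370004" → prefix "89" already present; 8 new (2, 3, 3, 7, 0, 0, 0, 4)
Total nodes = 5 + 10 + 4 + 8 + 7 + 7 + 4 + 3 + 6 + 6 + 10 + 7 + 8 + 10 + 10 + 7 + 9 + 5 + 8 = 134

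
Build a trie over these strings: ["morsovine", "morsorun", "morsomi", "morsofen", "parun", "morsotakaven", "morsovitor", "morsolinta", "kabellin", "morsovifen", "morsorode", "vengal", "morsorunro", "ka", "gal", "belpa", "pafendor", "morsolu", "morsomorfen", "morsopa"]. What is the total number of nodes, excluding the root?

81

Count nodes per top-level branch (shared prefixes stored once):
  'b'-branch (belpa): 5 nodes
  'g'-branch (gal): 3 nodes
  'k'-branch (ka, kabellin): 8 nodes
  'm'-branch (morsofen, morsolinta, morsolu, morsomi, morsomorfen, morsopa, morsorode, morsorun, morsorunro, morsotakaven, morsovifen, morsovine, morsovitor): 48 nodes
  'p'-branch (pafendor, parun): 11 nodes
  'v'-branch (vengal): 6 nodes
Sum: 81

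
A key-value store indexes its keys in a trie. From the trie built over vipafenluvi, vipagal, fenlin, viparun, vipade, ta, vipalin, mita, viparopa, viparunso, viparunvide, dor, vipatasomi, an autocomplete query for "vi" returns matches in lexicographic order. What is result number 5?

Words with prefix "vi", in lexicographic order: "vipade", "vipafenluvi", "vipagal", "vipalin", "viparopa", "viparun", "viparunso", "viparunvide", "vipatasomi"
Position 5: viparopa

viparopa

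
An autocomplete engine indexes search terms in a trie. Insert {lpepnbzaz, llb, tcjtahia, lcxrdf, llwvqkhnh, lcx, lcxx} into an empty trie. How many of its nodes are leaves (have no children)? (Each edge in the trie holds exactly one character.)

Leaves are exactly the stored words that no other stored word extends.
Those words: "lcxrdf", "lcxx", "llb", "llwvqkhnh", "lpepnbzaz", "tcjtahia"
Leaf count: 6

6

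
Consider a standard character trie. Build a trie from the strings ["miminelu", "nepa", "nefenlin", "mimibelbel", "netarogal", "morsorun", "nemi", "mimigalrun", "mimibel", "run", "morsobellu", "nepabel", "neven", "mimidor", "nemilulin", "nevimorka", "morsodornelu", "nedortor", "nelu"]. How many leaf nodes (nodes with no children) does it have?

Leaves are exactly the stored words that no other stored word extends.
Those words: "mimibelbel", "mimidor", "mimigalrun", "miminelu", "morsobellu", "morsodornelu", "morsorun", "nedortor", "nefenlin", "nelu", "nemilulin", "nepabel", "netarogal", "neven", "nevimorka", "run"
Leaf count: 16

16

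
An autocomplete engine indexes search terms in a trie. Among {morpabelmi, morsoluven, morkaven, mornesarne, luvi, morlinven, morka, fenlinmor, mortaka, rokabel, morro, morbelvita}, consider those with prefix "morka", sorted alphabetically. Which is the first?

DFS of the "morka" subtree visits, in order: "morka", "morkaven"
The 1st is morka.

morka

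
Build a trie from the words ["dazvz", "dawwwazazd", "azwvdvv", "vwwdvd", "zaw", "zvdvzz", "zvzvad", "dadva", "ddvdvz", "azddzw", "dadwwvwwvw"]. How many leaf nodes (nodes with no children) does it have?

A leaf is a node with no children — equivalently, the end of a word that is not a proper prefix of any other stored word.
Those words: "azddzw", "azwvdvv", "dadva", "dadwwvwwvw", "dawwwazazd", "dazvz", "ddvdvz", "vwwdvd", "zaw", "zvdvzz", "zvzvad"
Leaf count: 11

11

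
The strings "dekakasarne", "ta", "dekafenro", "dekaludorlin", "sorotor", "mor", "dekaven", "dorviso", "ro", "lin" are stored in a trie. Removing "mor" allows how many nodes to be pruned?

3

A node on "mor"'s path can go only if nothing else ends at it or branches off below it.
No other word shares any prefix with "mor", so all 3 of its nodes go.
Nodes removed: 3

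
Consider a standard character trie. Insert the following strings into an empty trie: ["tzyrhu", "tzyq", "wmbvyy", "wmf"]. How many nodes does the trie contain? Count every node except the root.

14

Count nodes per top-level branch (shared prefixes stored once):
  't'-branch (tzyq, tzyrhu): 7 nodes
  'w'-branch (wmbvyy, wmf): 7 nodes
Sum: 14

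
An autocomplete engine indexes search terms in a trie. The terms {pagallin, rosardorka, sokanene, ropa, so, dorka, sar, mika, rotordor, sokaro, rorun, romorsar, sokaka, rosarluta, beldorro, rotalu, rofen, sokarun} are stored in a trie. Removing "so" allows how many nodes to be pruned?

0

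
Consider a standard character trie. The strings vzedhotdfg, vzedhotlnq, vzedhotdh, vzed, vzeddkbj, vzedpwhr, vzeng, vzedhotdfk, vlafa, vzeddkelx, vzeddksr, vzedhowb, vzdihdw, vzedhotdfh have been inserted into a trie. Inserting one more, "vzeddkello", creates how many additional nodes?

2

Walking "vzeddkello" from the root, the first 8 characters ("vzeddkel") follow existing edges; "l" is the first miss.
New nodes needed: |"vzeddkello"| − 8 = 10 − 8 = 2.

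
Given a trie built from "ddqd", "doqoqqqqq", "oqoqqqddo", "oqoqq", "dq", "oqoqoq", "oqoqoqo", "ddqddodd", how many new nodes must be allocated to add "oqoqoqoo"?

"oqoqoqo" is already a path in the trie; the remaining "o" must be added.
New nodes needed: |"oqoqoqoo"| − 7 = 8 − 7 = 1.

1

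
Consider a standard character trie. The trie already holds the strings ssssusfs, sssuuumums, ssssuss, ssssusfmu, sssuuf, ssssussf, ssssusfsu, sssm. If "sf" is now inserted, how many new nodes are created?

1

Walking "sf" from the root, the first 1 characters ("s") follow existing edges; "f" is the first miss.
So 2 − 1 = 1 new nodes.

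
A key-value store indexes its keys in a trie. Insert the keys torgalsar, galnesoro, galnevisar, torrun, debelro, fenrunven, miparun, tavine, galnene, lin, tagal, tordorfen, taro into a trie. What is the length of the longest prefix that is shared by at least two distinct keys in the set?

Look for the deepest trie node that still has at least two words in its subtree.
"galnene" and "galnesoro" agree on "galne" (5 characters) before diverging; nothing deeper is shared.
Longest shared-prefix length: 5

5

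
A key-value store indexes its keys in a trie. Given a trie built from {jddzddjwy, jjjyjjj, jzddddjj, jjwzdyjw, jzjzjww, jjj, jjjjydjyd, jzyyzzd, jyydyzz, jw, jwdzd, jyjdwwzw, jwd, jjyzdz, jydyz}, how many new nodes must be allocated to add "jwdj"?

"jwd" is already a path in the trie; the remaining "j" must be added.
New nodes needed: |"jwdj"| − 3 = 4 − 3 = 1.

1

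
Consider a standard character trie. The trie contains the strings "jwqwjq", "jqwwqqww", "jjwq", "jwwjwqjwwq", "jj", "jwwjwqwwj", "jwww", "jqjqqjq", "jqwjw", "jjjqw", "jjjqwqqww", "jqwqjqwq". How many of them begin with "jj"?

Walk to "jj"; the words in its subtree are exactly those with that prefix.
Matches: "jj", "jjjqw", "jjjqwqqww", "jjwq"
Count: 4

4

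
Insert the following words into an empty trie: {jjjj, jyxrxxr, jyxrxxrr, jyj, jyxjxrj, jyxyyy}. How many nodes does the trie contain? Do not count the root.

19

Trie structure (* marks end of a word):
(root)
└─ j
   ├─ j
   │  └─ j
   │     └─ j *
   └─ y
      ├─ j *
      └─ x
         ├─ j
         │  └─ x
         │     └─ r
         │        └─ j *
         ├─ r
         │  └─ x
         │     └─ x
         │        └─ r *
         │           └─ r *
         └─ y
            └─ y
               └─ y *
Counting every labelled node above: 19.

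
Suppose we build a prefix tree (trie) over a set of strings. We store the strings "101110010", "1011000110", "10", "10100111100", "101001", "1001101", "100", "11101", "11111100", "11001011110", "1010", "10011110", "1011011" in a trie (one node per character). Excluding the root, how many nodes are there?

51

For each word, the new-node count is its length minus the longest prefix already in the trie:
  "101110010" → 9 new (1, 0, 1, 1, 1, 0, 0, 1, 0)
  "1011000110" → prefix "1011" already present; 6 new (0, 0, 0, 1, 1, 0)
  "10" → prefix "10" already present; 0 new (none)
  "10100111100" → prefix "101" already present; 8 new (0, 0, 1, 1, 1, 1, 0, 0)
  "101001" → prefix "101001" already present; 0 new (none)
  "1001101" → prefix "10" already present; 5 new (0, 1, 1, 0, 1)
  "100" → prefix "100" already present; 0 new (none)
  "11101" → prefix "1" already present; 4 new (1, 1, 0, 1)
  "11111100" → prefix "111" already present; 5 new (1, 1, 1, 0, 0)
  "11001011110" → prefix "11" already present; 9 new (0, 0, 1, 0, 1, 1, 1, 1, 0)
  "1010" → prefix "1010" already present; 0 new (none)
  "10011110" → prefix "10011" already present; 3 new (1, 1, 0)
  "1011011" → prefix "10110" already present; 2 new (1, 1)
Total nodes = 9 + 6 + 0 + 8 + 0 + 5 + 0 + 4 + 5 + 9 + 0 + 3 + 2 = 51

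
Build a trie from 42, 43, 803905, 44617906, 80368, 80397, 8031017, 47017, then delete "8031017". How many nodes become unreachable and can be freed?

After clearing the end-marker at "8031017", prune upward until reaching a node still needed by another word.
The suffix "1017" (4 nodes) is used only by "8031017"; the node for "803" still has the child "9", so pruning stops there.
Nodes removed: 4

4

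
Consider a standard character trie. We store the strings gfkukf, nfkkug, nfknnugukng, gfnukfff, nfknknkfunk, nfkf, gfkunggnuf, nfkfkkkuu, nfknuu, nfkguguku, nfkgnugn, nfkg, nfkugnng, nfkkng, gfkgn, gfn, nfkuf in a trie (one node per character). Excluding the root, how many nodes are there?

Trace insertions, counting only characters that open a new branch:
  "gfkukf" → 6 new (g, f, k, u, k, f)
  "nfkkug" → 6 new (n, f, k, k, u, g)
  "nfknnugukng" → prefix "nfk" already present; 8 new (n, n, u, g, u, k, n, g)
  "gfnukfff" → prefix "gf" already present; 6 new (n, u, k, f, f, f)
  "nfknknkfunk" → prefix "nfkn" already present; 7 new (k, n, k, f, u, n, k)
  "nfkf" → prefix "nfk" already present; 1 new (f)
  "gfkunggnuf" → prefix "gfku" already present; 6 new (n, g, g, n, u, f)
  "nfkfkkkuu" → prefix "nfkf" already present; 5 new (k, k, k, u, u)
  "nfknuu" → prefix "nfkn" already present; 2 new (u, u)
  "nfkguguku" → prefix "nfk" already present; 6 new (g, u, g, u, k, u)
  "nfkgnugn" → prefix "nfkg" already present; 4 new (n, u, g, n)
  "nfkg" → prefix "nfkg" already present; 0 new (none)
  "nfkugnng" → prefix "nfk" already present; 5 new (u, g, n, n, g)
  "nfkkng" → prefix "nfkk" already present; 2 new (n, g)
  "gfkgn" → prefix "gfk" already present; 2 new (g, n)
  "gfn" → prefix "gfn" already present; 0 new (none)
  "nfkuf" → prefix "nfku" already present; 1 new (f)
Total nodes = 6 + 6 + 8 + 6 + 7 + 1 + 6 + 5 + 2 + 6 + 4 + 0 + 5 + 2 + 2 + 0 + 1 = 67

67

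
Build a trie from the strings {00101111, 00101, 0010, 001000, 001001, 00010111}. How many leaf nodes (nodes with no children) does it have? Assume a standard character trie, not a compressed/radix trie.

A leaf is a node with no children — equivalently, the end of a word that is not a proper prefix of any other stored word.
Those words: "00010111", "001000", "001001", "00101111"
Leaf count: 4

4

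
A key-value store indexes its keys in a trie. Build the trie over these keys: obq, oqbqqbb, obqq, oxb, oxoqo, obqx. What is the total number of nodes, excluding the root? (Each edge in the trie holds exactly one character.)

Count nodes per top-level branch (shared prefixes stored once):
  'o'-branch (obq, obqq, obqx, oqbqqbb, oxb, oxoqo): 16 nodes
Sum: 16

16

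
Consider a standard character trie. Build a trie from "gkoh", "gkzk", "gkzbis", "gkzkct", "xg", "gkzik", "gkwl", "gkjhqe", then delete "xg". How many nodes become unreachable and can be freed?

2

A node on "xg"'s path can go only if nothing else ends at it or branches off below it.
No other word shares any prefix with "xg", so all 2 of its nodes go.
Nodes removed: 2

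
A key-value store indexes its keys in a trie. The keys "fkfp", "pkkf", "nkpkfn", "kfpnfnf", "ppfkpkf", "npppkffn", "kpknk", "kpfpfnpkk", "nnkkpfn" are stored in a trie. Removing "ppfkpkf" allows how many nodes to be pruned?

A node on "ppfkpkf"'s path can go only if nothing else ends at it or branches off below it.
The suffix "pfkpkf" (6 nodes) is used only by "ppfkpkf"; the node for "p" still has the child "k", so pruning stops there.
Nodes removed: 6

6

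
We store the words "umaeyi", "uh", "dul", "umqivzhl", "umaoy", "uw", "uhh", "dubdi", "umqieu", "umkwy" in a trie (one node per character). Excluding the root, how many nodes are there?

Trace insertions, counting only characters that open a new branch:
  "umaeyi" → 6 new (u, m, a, e, y, i)
  "uh" → prefix "u" already present; 1 new (h)
  "dul" → 3 new (d, u, l)
  "umqivzhl" → prefix "um" already present; 6 new (q, i, v, z, h, l)
  "umaoy" → prefix "uma" already present; 2 new (o, y)
  "uw" → prefix "u" already present; 1 new (w)
  "uhh" → prefix "uh" already present; 1 new (h)
  "dubdi" → prefix "du" already present; 3 new (b, d, i)
  "umqieu" → prefix "umqi" already present; 2 new (e, u)
  "umkwy" → prefix "um" already present; 3 new (k, w, y)
Total nodes = 6 + 1 + 3 + 6 + 2 + 1 + 1 + 3 + 2 + 3 = 28

28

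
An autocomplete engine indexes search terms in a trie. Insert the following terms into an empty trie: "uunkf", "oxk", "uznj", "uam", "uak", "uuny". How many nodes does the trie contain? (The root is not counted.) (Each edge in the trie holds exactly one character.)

For each word, the new-node count is its length minus the longest prefix already in the trie:
  "uunkf" → 5 new (u, u, n, k, f)
  "oxk" → 3 new (o, x, k)
  "uznj" → prefix "u" already present; 3 new (z, n, j)
  "uam" → prefix "u" already present; 2 new (a, m)
  "uak" → prefix "ua" already present; 1 new (k)
  "uuny" → prefix "uun" already present; 1 new (y)
Total nodes = 5 + 3 + 3 + 2 + 1 + 1 = 15

15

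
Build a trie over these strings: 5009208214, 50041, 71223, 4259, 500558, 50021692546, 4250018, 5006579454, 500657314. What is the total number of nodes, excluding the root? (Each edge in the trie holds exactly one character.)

Trace insertions, counting only characters that open a new branch:
  "5009208214" → 10 new (5, 0, 0, 9, 2, 0, 8, 2, 1, 4)
  "50041" → prefix "500" already present; 2 new (4, 1)
  "71223" → 5 new (7, 1, 2, 2, 3)
  "4259" → 4 new (4, 2, 5, 9)
  "500558" → prefix "500" already present; 3 new (5, 5, 8)
  "50021692546" → prefix "500" already present; 8 new (2, 1, 6, 9, 2, 5, 4, 6)
  "4250018" → prefix "425" already present; 4 new (0, 0, 1, 8)
  "5006579454" → prefix "500" already present; 7 new (6, 5, 7, 9, 4, 5, 4)
  "500657314" → prefix "500657" already present; 3 new (3, 1, 4)
Total nodes = 10 + 2 + 5 + 4 + 3 + 8 + 4 + 7 + 3 = 46

46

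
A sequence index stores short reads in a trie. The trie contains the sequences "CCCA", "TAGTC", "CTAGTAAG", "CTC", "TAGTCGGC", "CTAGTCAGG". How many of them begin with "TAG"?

Filter for entries beginning with "TAG":
Words under "TAG": TAGTC, TAGTCGGC
Count: 2

2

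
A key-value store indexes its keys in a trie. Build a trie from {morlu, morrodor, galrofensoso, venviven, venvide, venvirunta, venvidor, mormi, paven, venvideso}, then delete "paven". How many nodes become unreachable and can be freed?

5

After clearing the end-marker at "paven", prune upward until reaching a node still needed by another word.
No other word shares any prefix with "paven", so all 5 of its nodes go.
Nodes removed: 5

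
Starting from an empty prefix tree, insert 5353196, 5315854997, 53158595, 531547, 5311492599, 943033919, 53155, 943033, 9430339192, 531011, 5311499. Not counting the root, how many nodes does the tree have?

41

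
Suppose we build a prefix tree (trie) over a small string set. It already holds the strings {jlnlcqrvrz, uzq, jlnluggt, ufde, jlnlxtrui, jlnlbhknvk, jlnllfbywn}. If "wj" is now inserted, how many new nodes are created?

No existing word starts with "w", so every character of "wj" needs a new node.
2 − 0 = 2 new nodes.

2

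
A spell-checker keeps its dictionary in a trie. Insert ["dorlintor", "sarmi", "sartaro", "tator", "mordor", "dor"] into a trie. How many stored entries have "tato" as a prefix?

Walk to "tato"; the words in its subtree are exactly those with that prefix.
Words under "tato": tator
Count: 1

1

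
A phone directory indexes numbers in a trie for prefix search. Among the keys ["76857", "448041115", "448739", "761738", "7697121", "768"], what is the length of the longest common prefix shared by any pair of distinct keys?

Equivalently: take the maximum, over all pairs, of their longest common prefix length.
"448041115" and "448739" agree on "448" (3 characters) before diverging; nothing deeper is shared.
Longest shared-prefix length: 3

3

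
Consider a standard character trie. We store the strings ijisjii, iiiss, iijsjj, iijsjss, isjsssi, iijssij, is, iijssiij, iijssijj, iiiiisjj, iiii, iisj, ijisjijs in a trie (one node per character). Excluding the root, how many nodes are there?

38

Trie structure (* marks end of a word):
(root)
└─ i
   ├─ i
   │  ├─ i
   │  │  ├─ i *
   │  │  │  └─ i
   │  │  │     └─ s
   │  │  │        └─ j
   │  │  │           └─ j *
   │  │  └─ s
   │  │     └─ s *
   │  ├─ j
   │  │  └─ s
   │  │     ├─ j
   │  │     │  ├─ j *
   │  │     │  └─ s
   │  │     │     └─ s *
   │  │     └─ s
   │  │        └─ i
   │  │           ├─ i
   │  │           │  └─ j *
   │  │           └─ j *
   │  │              └─ j *
   │  └─ s
   │     └─ j *
   ├─ j
   │  └─ i
   │     └─ s
   │        └─ j
   │           └─ i
   │              ├─ i *
   │              └─ j
   │                 └─ s *
   └─ s *
      └─ j
         └─ s
            └─ s
               └─ s
                  └─ i *
Counting every labelled node above: 38.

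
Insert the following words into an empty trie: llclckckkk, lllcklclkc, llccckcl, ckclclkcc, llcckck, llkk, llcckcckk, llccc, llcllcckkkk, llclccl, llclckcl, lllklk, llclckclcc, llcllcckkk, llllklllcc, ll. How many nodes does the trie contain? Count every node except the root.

Trace insertions, counting only characters that open a new branch:
  "llclckckkk" → 10 new (l, l, c, l, c, k, c, k, k, k)
  "lllcklclkc" → prefix "ll" already present; 8 new (l, c, k, l, c, l, k, c)
  "llccckcl" → prefix "llc" already present; 5 new (c, c, k, c, l)
  "ckclclkcc" → 9 new (c, k, c, l, c, l, k, c, c)
  "llcckck" → prefix "llcc" already present; 3 new (k, c, k)
  "llkk" → prefix "ll" already present; 2 new (k, k)
  "llcckcckk" → prefix "llcckc" already present; 3 new (c, k, k)
  "llccc" → prefix "llccc" already present; 0 new (none)
  "llcllcckkkk" → prefix "llcl" already present; 7 new (l, c, c, k, k, k, k)
  "llclccl" → prefix "llclc" already present; 2 new (c, l)
  "llclckcl" → prefix "llclckc" already present; 1 new (l)
  "lllklk" → prefix "lll" already present; 3 new (k, l, k)
  "llclckclcc" → prefix "llclckcl" already present; 2 new (c, c)
  "llcllcckkk" → prefix "llcllcckkk" already present; 0 new (none)
  "llllklllcc" → prefix "lll" already present; 7 new (l, k, l, l, l, c, c)
  "ll" → prefix "ll" already present; 0 new (none)
Total nodes = 10 + 8 + 5 + 9 + 3 + 2 + 3 + 0 + 7 + 2 + 1 + 3 + 2 + 0 + 7 + 0 = 62

62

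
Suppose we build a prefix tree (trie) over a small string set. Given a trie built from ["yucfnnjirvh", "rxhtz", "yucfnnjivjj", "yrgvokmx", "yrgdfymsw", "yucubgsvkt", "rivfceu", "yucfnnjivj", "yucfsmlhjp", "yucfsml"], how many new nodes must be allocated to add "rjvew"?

4

Walking "rjvew" from the root, the first 1 characters ("r") follow existing edges; "j" is the first miss.
New nodes needed: |"rjvew"| − 1 = 5 − 1 = 4.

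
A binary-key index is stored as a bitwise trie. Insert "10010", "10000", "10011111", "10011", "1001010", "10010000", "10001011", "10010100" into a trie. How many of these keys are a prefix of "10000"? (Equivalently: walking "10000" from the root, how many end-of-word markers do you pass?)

1

Traverse "10000" character by character; count nodes along the way that are marked as word ends.
Prefixes of the query that are stored words: "10000"
Count: 1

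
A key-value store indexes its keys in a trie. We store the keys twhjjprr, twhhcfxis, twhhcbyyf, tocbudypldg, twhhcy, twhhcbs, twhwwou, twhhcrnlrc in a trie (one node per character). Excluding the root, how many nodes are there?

For each word, the new-node count is its length minus the longest prefix already in the trie:
  "twhjjprr" → 8 new (t, w, h, j, j, p, r, r)
  "twhhcfxis" → prefix "twh" already present; 6 new (h, c, f, x, i, s)
  "twhhcbyyf" → prefix "twhhc" already present; 4 new (b, y, y, f)
  "tocbudypldg" → prefix "t" already present; 10 new (o, c, b, u, d, y, p, l, d, g)
  "twhhcy" → prefix "twhhc" already present; 1 new (y)
  "twhhcbs" → prefix "twhhcb" already present; 1 new (s)
  "twhwwou" → prefix "twh" already present; 4 new (w, w, o, u)
  "twhhcrnlrc" → prefix "twhhc" already present; 5 new (r, n, l, r, c)
Total nodes = 8 + 6 + 4 + 10 + 1 + 1 + 4 + 5 = 39

39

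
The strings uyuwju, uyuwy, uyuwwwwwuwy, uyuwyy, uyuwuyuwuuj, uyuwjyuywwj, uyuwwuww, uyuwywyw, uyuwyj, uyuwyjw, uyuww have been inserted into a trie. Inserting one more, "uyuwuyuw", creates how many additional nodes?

Every character of "uyuwuyuw" already lies on an existing path (it is a prefix of some stored word).
No new nodes are needed: 0.

0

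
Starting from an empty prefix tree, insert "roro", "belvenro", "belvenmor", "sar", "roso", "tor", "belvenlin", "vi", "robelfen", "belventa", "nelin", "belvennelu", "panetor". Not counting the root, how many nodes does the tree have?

Insert word by word; a character creates a node only if that edge doesn't already exist:
  "roro" → 4 new (r, o, r, o)
  "belvenro" → 8 new (b, e, l, v, e, n, r, o)
  "belvenmor" → prefix "belven" already present; 3 new (m, o, r)
  "sar" → 3 new (s, a, r)
  "roso" → prefix "ro" already present; 2 new (s, o)
  "tor" → 3 new (t, o, r)
  "belvenlin" → prefix "belven" already present; 3 new (l, i, n)
  "vi" → 2 new (v, i)
  "robelfen" → prefix "ro" already present; 6 new (b, e, l, f, e, n)
  "belventa" → prefix "belven" already present; 2 new (t, a)
  "nelin" → 5 new (n, e, l, i, n)
  "belvennelu" → prefix "belven" already present; 4 new (n, e, l, u)
  "panetor" → 7 new (p, a, n, e, t, o, r)
Total nodes = 4 + 8 + 3 + 3 + 2 + 3 + 3 + 2 + 6 + 2 + 5 + 4 + 7 = 52

52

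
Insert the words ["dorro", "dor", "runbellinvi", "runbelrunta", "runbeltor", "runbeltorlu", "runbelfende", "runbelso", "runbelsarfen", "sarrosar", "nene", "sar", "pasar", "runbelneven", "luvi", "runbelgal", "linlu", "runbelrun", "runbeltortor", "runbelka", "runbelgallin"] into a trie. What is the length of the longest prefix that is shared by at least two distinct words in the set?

Look for the deepest trie node that still has at least two words in its subtree.
e.g. "runbelgal" and "runbelgallin" share the prefix "runbelgal" of length 9; no pair shares a longer one.
Longest shared-prefix length: 9

9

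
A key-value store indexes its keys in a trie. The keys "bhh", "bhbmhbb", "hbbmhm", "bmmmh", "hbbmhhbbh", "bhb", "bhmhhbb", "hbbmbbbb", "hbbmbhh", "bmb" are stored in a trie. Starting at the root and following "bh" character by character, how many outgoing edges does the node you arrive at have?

The children of the "bh" node are the distinct next characters among strings starting with "bh".
Characters that immediately follow "bh" among the stored strings: {b, h, m}.
That node has 3 child edges.

3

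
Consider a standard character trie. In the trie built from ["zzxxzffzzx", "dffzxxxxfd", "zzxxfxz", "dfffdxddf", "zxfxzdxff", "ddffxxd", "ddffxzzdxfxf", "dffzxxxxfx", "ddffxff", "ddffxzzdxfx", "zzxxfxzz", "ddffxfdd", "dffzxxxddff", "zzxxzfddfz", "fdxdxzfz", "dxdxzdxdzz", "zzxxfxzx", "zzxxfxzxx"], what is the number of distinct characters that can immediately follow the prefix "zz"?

1

Walk "zz" from the root, arriving at one node.
Distinct next characters after "zz": x.
That node has 1 child edge.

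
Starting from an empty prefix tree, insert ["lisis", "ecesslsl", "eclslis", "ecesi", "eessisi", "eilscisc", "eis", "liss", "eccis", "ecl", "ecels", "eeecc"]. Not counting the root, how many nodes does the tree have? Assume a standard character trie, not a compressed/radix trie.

For each word, the new-node count is its length minus the longest prefix already in the trie:
  "lisis" → 5 new (l, i, s, i, s)
  "ecesslsl" → 8 new (e, c, e, s, s, l, s, l)
  "eclslis" → prefix "ec" already present; 5 new (l, s, l, i, s)
  "ecesi" → prefix "eces" already present; 1 new (i)
  "eessisi" → prefix "e" already present; 6 new (e, s, s, i, s, i)
  "eilscisc" → prefix "e" already present; 7 new (i, l, s, c, i, s, c)
  "eis" → prefix "ei" already present; 1 new (s)
  "liss" → prefix "lis" already present; 1 new (s)
  "eccis" → prefix "ec" already present; 3 new (c, i, s)
  "ecl" → prefix "ecl" already present; 0 new (none)
  "ecels" → prefix "ece" already present; 2 new (l, s)
  "eeecc" → prefix "ee" already present; 3 new (e, c, c)
Total nodes = 5 + 8 + 5 + 1 + 6 + 7 + 1 + 1 + 3 + 0 + 2 + 3 = 42

42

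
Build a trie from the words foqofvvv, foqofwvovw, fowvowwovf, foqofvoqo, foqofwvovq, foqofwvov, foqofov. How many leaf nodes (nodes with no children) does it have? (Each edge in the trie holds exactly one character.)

A leaf is a node with no children — equivalently, the end of a word that is not a proper prefix of any other stored word.
Those words: "foqofov", "foqofvoqo", "foqofvvv", "foqofwvovq", "foqofwvovw", "fowvowwovf"
Leaf count: 6

6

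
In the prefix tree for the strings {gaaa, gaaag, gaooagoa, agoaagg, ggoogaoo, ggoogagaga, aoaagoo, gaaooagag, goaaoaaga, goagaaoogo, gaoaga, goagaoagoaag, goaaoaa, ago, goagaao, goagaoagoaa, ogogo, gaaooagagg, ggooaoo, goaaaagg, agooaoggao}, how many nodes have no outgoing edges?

Leaves are exactly the stored words that no other stored word extends.
Those words: "agoaagg", "agooaoggao", "aoaagoo", "gaaag", "gaaooagagg", "gaoaga", "gaooagoa", "ggooaoo", "ggoogagaga", "ggoogaoo", "goaaaagg", "goaaoaaga", "goagaaoogo", "goagaoagoaag", "ogogo"
Leaf count: 15

15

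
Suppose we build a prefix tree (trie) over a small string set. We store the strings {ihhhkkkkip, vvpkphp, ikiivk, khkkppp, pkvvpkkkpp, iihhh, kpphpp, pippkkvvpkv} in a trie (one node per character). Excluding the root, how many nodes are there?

Count nodes per top-level branch (shared prefixes stored once):
  'i'-branch (ihhhkkkkip, iihhh, ikiivk): 19 nodes
  'k'-branch (khkkppp, kpphpp): 12 nodes
  'p'-branch (pippkkvvpkv, pkvvpkkkpp): 20 nodes
  'v'-branch (vvpkphp): 7 nodes
Sum: 58

58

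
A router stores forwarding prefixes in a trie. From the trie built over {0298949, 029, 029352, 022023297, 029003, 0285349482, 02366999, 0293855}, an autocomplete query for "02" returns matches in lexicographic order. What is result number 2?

02366999

DFS of the "02" subtree visits, in order: "022023297", "02366999", "0285349482", "029", "029003", "029352", "0293855", "0298949"
The 2nd is 02366999.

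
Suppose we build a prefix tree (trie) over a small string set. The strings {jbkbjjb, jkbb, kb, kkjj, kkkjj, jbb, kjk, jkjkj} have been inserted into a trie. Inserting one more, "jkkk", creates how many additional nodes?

"jk" is already a path in the trie; the remaining "kk" must be added.
So 4 − 2 = 2 new nodes.

2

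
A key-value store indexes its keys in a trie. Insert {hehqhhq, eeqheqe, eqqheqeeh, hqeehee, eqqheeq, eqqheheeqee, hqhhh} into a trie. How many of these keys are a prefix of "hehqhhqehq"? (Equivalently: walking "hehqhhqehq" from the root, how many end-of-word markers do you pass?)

Walk "hehqhhqehq" from the root; an end-of-word marker is hit whenever a stored word is a prefix of "hehqhhqehq".
Prefixes of the query that are stored words: "hehqhhq"
Count: 1

1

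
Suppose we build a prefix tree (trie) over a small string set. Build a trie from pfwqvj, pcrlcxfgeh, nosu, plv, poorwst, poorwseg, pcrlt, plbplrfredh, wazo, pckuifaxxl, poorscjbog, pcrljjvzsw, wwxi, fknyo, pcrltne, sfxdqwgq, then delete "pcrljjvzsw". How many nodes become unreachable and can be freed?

6

A node on "pcrljjvzsw"'s path can go only if nothing else ends at it or branches off below it.
The suffix "jjvzsw" (6 nodes) is used only by "pcrljjvzsw"; the node for "pcrl" still has the child "c", so pruning stops there.
Nodes removed: 6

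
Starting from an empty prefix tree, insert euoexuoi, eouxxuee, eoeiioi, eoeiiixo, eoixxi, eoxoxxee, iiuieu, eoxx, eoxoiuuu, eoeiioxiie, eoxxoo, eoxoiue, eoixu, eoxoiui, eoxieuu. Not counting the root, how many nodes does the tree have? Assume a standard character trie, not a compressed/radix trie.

57

Insert word by word; a character creates a node only if that edge doesn't already exist:
  "euoexuoi" → 8 new (e, u, o, e, x, u, o, i)
  "eouxxuee" → prefix "e" already present; 7 new (o, u, x, x, u, e, e)
  "eoeiioi" → prefix "eo" already present; 5 new (e, i, i, o, i)
  "eoeiiixo" → prefix "eoeii" already present; 3 new (i, x, o)
  "eoixxi" → prefix "eo" already present; 4 new (i, x, x, i)
  "eoxoxxee" → prefix "eo" already present; 6 new (x, o, x, x, e, e)
  "iiuieu" → 6 new (i, i, u, i, e, u)
  "eoxx" → prefix "eox" already present; 1 new (x)
  "eoxoiuuu" → prefix "eoxo" already present; 4 new (i, u, u, u)
  "eoeiioxiie" → prefix "eoeiio" already present; 4 new (x, i, i, e)
  "eoxxoo" → prefix "eoxx" already present; 2 new (o, o)
  "eoxoiue" → prefix "eoxoiu" already present; 1 new (e)
  "eoixu" → prefix "eoix" already present; 1 new (u)
  "eoxoiui" → prefix "eoxoiu" already present; 1 new (i)
  "eoxieuu" → prefix "eox" already present; 4 new (i, e, u, u)
Total nodes = 8 + 7 + 5 + 3 + 4 + 6 + 6 + 1 + 4 + 4 + 2 + 1 + 1 + 1 + 4 = 57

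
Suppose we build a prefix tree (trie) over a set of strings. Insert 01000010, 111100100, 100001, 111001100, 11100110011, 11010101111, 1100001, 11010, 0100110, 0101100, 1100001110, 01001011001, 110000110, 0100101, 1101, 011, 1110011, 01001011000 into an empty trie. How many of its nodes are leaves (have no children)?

12

A leaf is a node with no children — equivalently, the end of a word that is not a proper prefix of any other stored word.
Those words: "01000010", "01001011000", "01001011001", "0100110", "0101100", "011", "100001", "110000110", "1100001110", "11010101111", "11100110011", "111100100"
Leaf count: 12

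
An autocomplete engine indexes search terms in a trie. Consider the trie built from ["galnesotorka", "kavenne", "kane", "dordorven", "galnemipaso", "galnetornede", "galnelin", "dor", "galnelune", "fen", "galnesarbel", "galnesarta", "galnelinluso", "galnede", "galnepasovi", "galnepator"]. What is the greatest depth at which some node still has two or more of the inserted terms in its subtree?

Look for the deepest trie node that still has at least two words in its subtree.
"galnelin" and "galnelinluso" agree on "galnelin" (8 characters) before diverging; nothing deeper is shared.
Longest shared-prefix length: 8

8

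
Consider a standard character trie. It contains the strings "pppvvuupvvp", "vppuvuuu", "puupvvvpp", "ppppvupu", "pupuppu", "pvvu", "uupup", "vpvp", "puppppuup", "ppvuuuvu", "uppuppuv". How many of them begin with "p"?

Traverse to the node for "p", then collect every word in that subtree.
Matches: "ppppvupu", "pppvvuupvvp", "ppvuuuvu", "puppppuup", "pupuppu", "puupvvvpp", "pvvu"
Count: 7

7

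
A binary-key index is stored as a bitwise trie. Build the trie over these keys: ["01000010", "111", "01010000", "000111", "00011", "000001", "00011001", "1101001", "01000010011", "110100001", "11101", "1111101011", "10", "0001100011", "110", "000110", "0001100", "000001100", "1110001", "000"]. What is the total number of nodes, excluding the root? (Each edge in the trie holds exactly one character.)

57

Insert word by word; a character creates a node only if that edge doesn't already exist:
  "01000010" → 8 new (0, 1, 0, 0, 0, 0, 1, 0)
  "111" → 3 new (1, 1, 1)
  "01010000" → prefix "010" already present; 5 new (1, 0, 0, 0, 0)
  "000111" → prefix "0" already present; 5 new (0, 0, 1, 1, 1)
  "00011" → prefix "00011" already present; 0 new (none)
  "000001" → prefix "000" already present; 3 new (0, 0, 1)
  "00011001" → prefix "00011" already present; 3 new (0, 0, 1)
  "1101001" → prefix "11" already present; 5 new (0, 1, 0, 0, 1)
  "01000010011" → prefix "01000010" already present; 3 new (0, 1, 1)
  "110100001" → prefix "110100" already present; 3 new (0, 0, 1)
  "11101" → prefix "111" already present; 2 new (0, 1)
  "1111101011" → prefix "111" already present; 7 new (1, 1, 0, 1, 0, 1, 1)
  "10" → prefix "1" already present; 1 new (0)
  "0001100011" → prefix "0001100" already present; 3 new (0, 1, 1)
  "110" → prefix "110" already present; 0 new (none)
  "000110" → prefix "000110" already present; 0 new (none)
  "0001100" → prefix "0001100" already present; 0 new (none)
  "000001100" → prefix "000001" already present; 3 new (1, 0, 0)
  "1110001" → prefix "1110" already present; 3 new (0, 0, 1)
  "000" → prefix "000" already present; 0 new (none)
Total nodes = 8 + 3 + 5 + 5 + 0 + 3 + 3 + 5 + 3 + 3 + 2 + 7 + 1 + 3 + 0 + 0 + 0 + 3 + 3 + 0 = 57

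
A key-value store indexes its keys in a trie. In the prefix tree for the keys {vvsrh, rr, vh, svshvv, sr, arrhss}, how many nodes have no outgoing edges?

A leaf is a node with no children — equivalently, the end of a word that is not a proper prefix of any other stored word.
Those words: "arrhss", "rr", "sr", "svshvv", "vh", "vvsrh"
Leaf count: 6

6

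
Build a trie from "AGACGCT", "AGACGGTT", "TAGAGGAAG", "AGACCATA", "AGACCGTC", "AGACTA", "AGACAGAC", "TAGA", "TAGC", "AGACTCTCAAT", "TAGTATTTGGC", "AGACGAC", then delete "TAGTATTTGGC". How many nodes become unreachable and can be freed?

8

After clearing the end-marker at "TAGTATTTGGC", prune upward until reaching a node still needed by another word.
The suffix "TATTTGGC" (8 nodes) is used only by "TAGTATTTGGC"; the node for "TAG" still has the child "A", so pruning stops there.
Nodes removed: 8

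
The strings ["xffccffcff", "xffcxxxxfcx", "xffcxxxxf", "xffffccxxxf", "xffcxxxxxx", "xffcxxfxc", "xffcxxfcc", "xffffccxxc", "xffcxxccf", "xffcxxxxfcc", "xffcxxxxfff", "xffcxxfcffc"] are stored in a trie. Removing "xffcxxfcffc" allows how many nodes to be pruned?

3

After clearing the end-marker at "xffcxxfcffc", prune upward until reaching a node still needed by another word.
The suffix "ffc" (3 nodes) is used only by "xffcxxfcffc"; the node for "xffcxxfc" still has the child "c", so pruning stops there.
Nodes removed: 3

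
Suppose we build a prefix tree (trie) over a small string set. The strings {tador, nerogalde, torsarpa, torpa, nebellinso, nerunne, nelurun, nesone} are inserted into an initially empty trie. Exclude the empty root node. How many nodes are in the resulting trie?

44

Count nodes per top-level branch (shared prefixes stored once):
  'n'-branch (nebellinso, nelurun, nerogalde, nerunne, nesone): 30 nodes
  't'-branch (tador, torpa, torsarpa): 14 nodes
Sum: 44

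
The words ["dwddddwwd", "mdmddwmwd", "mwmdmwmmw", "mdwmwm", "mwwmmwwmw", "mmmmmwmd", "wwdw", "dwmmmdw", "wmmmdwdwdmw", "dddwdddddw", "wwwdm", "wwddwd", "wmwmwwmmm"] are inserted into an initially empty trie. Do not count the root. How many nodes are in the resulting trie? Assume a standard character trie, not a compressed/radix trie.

Insert word by word; a character creates a node only if that edge doesn't already exist:
  "dwddddwwd" → 9 new (d, w, d, d, d, d, w, w, d)
  "mdmddwmwd" → 9 new (m, d, m, d, d, w, m, w, d)
  "mwmdmwmmw" → prefix "m" already present; 8 new (w, m, d, m, w, m, m, w)
  "mdwmwm" → prefix "md" already present; 4 new (w, m, w, m)
  "mwwmmwwmw" → prefix "mw" already present; 7 new (w, m, m, w, w, m, w)
  "mmmmmwmd" → prefix "m" already present; 7 new (m, m, m, m, w, m, d)
  "wwdw" → 4 new (w, w, d, w)
  "dwmmmdw" → prefix "dw" already present; 5 new (m, m, m, d, w)
  "wmmmdwdwdmw" → prefix "w" already present; 10 new (m, m, m, d, w, d, w, d, m, w)
  "dddwdddddw" → prefix "d" already present; 9 new (d, d, w, d, d, d, d, d, w)
  "wwwdm" → prefix "ww" already present; 3 new (w, d, m)
  "wwddwd" → prefix "wwd" already present; 3 new (d, w, d)
  "wmwmwwmmm" → prefix "wm" already present; 7 new (w, m, w, w, m, m, m)
Total nodes = 9 + 9 + 8 + 4 + 7 + 7 + 4 + 5 + 10 + 9 + 3 + 3 + 7 = 85

85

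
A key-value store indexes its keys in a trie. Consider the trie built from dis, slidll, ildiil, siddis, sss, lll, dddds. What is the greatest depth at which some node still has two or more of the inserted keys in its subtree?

Equivalently: take the maximum, over all pairs, of their longest common prefix length.
e.g. "dddds" and "dis" share the prefix "d" of length 1; no pair shares a longer one.
Longest shared-prefix length: 1

1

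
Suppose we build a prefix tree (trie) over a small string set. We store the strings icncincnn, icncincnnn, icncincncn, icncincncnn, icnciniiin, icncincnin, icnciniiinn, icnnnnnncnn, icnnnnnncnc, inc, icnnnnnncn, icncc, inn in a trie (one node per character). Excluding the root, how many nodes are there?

Trie structure (* marks end of a word):
(root)
└─ i
   ├─ c
   │  └─ n
   │     ├─ c
   │     │  ├─ c *
   │     │  └─ i
   │     │     └─ n
   │     │        ├─ c
   │     │        │  └─ n
   │     │        │     ├─ c
   │     │        │     │  └─ n *
   │     │        │     │     └─ n *
   │     │        │     ├─ i
   │     │        │     │  └─ n *
   │     │        │     └─ n *
   │     │        │        └─ n *
   │     │        └─ i
   │     │           └─ i
   │     │              └─ i
   │     │                 └─ n *
   │     │                    └─ n *
   │     └─ n
   │        └─ n
   │           └─ n
   │              └─ n
   │                 └─ n
   │                    └─ c
   │                       └─ n *
   │                          ├─ c *
   │                          └─ n *
   └─ n
      ├─ c *
      └─ n *
Counting every labelled node above: 33.

33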